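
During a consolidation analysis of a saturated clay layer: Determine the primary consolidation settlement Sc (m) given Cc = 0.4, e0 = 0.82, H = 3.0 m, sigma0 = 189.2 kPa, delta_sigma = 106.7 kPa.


Result: 0.1281 m

Derivation:
Using Sc = Cc * H / (1 + e0) * log10((sigma0 + delta_sigma) / sigma0)
Stress ratio = (189.2 + 106.7) / 189.2 = 1.56395
log10(1.56395) = 0.194224
Cc * H / (1 + e0) = 0.4 * 3.0 / (1 + 0.82) = 0.659341
Sc = 0.659341 * 0.194224
Sc = 0.1281 m


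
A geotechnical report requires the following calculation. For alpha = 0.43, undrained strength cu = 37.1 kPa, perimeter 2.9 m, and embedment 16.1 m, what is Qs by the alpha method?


Using Qs = alpha * cu * perimeter * L
Qs = 0.43 * 37.1 * 2.9 * 16.1
Qs = 744.85 kN


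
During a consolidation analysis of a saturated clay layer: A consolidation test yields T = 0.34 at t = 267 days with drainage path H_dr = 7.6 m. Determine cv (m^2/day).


Using cv = T * H_dr^2 / t
H_dr^2 = 7.6^2 = 57.76
cv = 0.34 * 57.76 / 267
cv = 0.07355 m^2/day


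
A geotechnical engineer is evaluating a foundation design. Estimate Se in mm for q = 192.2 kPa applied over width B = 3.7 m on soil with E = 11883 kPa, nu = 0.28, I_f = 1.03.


Result: 56.808 mm

Derivation:
Using Se = q * B * (1 - nu^2) * I_f / E
1 - nu^2 = 1 - 0.28^2 = 0.9216
Se = 192.2 * 3.7 * 0.9216 * 1.03 / 11883
Se = 0.056808 m
Convert to mm: Se = 0.056808 * 1000 = 56.808 mm


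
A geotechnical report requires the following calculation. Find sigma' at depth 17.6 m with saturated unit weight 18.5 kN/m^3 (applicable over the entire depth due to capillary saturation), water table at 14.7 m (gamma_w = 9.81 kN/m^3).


Result: 297.15 kPa

Derivation:
Total stress = gamma_sat * depth
sigma = 18.5 * 17.6 = 325.6 kPa
Pore water pressure u = gamma_w * (depth - d_wt)
u = 9.81 * (17.6 - 14.7) = 28.449 kPa
Effective stress = sigma - u
sigma' = 325.6 - 28.449 = 297.15 kPa


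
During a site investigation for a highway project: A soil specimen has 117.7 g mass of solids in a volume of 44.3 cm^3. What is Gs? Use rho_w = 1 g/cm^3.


Result: 2.657

Derivation:
Using Gs = m_s / (V_s * rho_w)
Since rho_w = 1 g/cm^3:
Gs = 117.7 / 44.3
Gs = 2.657


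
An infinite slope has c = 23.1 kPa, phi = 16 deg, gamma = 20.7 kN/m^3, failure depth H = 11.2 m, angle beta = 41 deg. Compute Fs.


Using Fs = c / (gamma*H*sin(beta)*cos(beta)) + tan(phi)/tan(beta)
Cohesion contribution = 23.1 / (20.7*11.2*sin(41)*cos(41))
Cohesion contribution = 0.201234
Friction contribution = tan(16)/tan(41) = 0.329863
Fs = 0.201234 + 0.329863
Fs = 0.531


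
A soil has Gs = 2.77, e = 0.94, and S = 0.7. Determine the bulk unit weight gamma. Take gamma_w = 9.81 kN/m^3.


Using gamma = gamma_w * (Gs + S*e) / (1 + e)
Numerator: Gs + S*e = 2.77 + 0.7*0.94 = 3.428
Denominator: 1 + e = 1 + 0.94 = 1.94
gamma = 9.81 * 3.428 / 1.94
gamma = 17.334 kN/m^3


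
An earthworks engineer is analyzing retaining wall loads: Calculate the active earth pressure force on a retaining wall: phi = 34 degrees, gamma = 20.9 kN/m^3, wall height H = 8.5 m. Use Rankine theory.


Compute active earth pressure coefficient:
Ka = tan^2(45 - phi/2) = tan^2(28.0) = 0.282715
Compute active force:
Pa = 0.5 * Ka * gamma * H^2
Pa = 0.5 * 0.282715 * 20.9 * 8.5^2
Pa = 213.45 kN/m


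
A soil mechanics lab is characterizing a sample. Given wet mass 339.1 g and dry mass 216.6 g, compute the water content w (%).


Using w = (m_wet - m_dry) / m_dry * 100
m_wet - m_dry = 339.1 - 216.6 = 122.5 g
w = 122.5 / 216.6 * 100
w = 56.56 %


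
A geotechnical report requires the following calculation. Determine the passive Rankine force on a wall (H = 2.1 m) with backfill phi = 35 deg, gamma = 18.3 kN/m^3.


Result: 148.9 kN/m

Derivation:
Compute passive earth pressure coefficient:
Kp = tan^2(45 + phi/2) = tan^2(62.5) = 3.690172
Compute passive force:
Pp = 0.5 * Kp * gamma * H^2
Pp = 0.5 * 3.690172 * 18.3 * 2.1^2
Pp = 148.9 kN/m


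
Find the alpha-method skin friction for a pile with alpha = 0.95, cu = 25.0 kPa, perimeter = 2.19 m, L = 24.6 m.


Result: 1279.51 kN

Derivation:
Using Qs = alpha * cu * perimeter * L
Qs = 0.95 * 25.0 * 2.19 * 24.6
Qs = 1279.51 kN


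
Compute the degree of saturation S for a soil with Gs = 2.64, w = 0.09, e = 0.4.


Result: 0.594

Derivation:
Using S = Gs * w / e
S = 2.64 * 0.09 / 0.4
S = 0.594


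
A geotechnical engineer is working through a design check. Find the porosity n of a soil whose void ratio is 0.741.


Using the relation n = e / (1 + e)
n = 0.741 / (1 + 0.741)
n = 0.741 / 1.741
n = 0.4256


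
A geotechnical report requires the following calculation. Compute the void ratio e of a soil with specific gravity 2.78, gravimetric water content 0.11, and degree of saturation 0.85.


Result: 0.3598

Derivation:
Using the relation e = Gs * w / S
e = 2.78 * 0.11 / 0.85
e = 0.3598


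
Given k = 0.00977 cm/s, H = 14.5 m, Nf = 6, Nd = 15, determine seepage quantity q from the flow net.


Convert k to m/s for unit consistency with H:
k = 0.00977 cm/s = 0.00977 / 100 m/s = 9.77e-05 m/s
Using q = k * H * Nf / Nd
Nf / Nd = 6 / 15 = 0.4
q = 9.77e-05 * 14.5 * 0.4
q = 0.0005667 m^3/s per m


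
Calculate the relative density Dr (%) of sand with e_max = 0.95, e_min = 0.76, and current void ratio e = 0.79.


Using Dr = (e_max - e) / (e_max - e_min) * 100
e_max - e = 0.95 - 0.79 = 0.16
e_max - e_min = 0.95 - 0.76 = 0.19
Dr = 0.16 / 0.19 * 100
Dr = 84.21 %


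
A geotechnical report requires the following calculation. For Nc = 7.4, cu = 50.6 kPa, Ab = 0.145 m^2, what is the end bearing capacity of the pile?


Using Qb = Nc * cu * Ab
Qb = 7.4 * 50.6 * 0.145
Qb = 54.29 kN


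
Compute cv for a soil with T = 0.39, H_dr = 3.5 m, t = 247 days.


Result: 0.01934 m^2/day

Derivation:
Using cv = T * H_dr^2 / t
H_dr^2 = 3.5^2 = 12.25
cv = 0.39 * 12.25 / 247
cv = 0.01934 m^2/day


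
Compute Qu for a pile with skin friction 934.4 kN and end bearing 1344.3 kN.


Using Qu = Qf + Qb
Qu = 934.4 + 1344.3
Qu = 2278.7 kN


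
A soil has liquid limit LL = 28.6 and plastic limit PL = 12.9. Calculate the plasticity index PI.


Result: 15.7

Derivation:
Using PI = LL - PL
PI = 28.6 - 12.9
PI = 15.7


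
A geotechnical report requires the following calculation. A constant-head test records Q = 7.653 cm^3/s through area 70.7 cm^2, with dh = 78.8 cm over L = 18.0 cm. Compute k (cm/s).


Compute hydraulic gradient:
i = dh / L = 78.8 / 18.0 = 4.37778
Then apply Darcy's law:
k = Q / (A * i)
k = 7.653 / (70.7 * 4.37778)
k = 7.653 / 309.509
k = 0.024726 cm/s


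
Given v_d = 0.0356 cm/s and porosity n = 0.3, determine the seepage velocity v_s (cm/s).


Using v_s = v_d / n
v_s = 0.0356 / 0.3
v_s = 0.11867 cm/s


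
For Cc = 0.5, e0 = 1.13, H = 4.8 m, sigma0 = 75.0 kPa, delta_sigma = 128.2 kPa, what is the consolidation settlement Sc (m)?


Using Sc = Cc * H / (1 + e0) * log10((sigma0 + delta_sigma) / sigma0)
Stress ratio = (75.0 + 128.2) / 75.0 = 2.70933
log10(2.70933) = 0.432862
Cc * H / (1 + e0) = 0.5 * 4.8 / (1 + 1.13) = 1.12676
Sc = 1.12676 * 0.432862
Sc = 0.4877 m


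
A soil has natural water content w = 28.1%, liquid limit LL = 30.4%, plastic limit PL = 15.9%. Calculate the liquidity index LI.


First compute the plasticity index:
PI = LL - PL = 30.4 - 15.9 = 14.5
Then compute the liquidity index:
LI = (w - PL) / PI
LI = (28.1 - 15.9) / 14.5
LI = 0.841


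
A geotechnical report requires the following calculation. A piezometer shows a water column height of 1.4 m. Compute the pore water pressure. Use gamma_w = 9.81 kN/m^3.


Using u = gamma_w * h_w
u = 9.81 * 1.4
u = 13.73 kPa


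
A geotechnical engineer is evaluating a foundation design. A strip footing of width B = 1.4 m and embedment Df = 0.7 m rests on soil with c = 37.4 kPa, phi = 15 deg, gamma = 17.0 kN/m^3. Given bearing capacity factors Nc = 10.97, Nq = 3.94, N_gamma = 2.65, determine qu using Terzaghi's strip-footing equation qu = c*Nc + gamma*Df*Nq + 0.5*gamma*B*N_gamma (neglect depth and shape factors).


Compute qu = c*Nc + gamma*Df*Nq + 0.5*gamma*B*N_gamma
Term 1: 37.4 * 10.97 = 410.278
Term 2: 17.0 * 0.7 * 3.94 = 46.886
Term 3: 0.5 * 17.0 * 1.4 * 2.65 = 31.535
qu = 410.278 + 46.886 + 31.535
qu = 488.7 kPa


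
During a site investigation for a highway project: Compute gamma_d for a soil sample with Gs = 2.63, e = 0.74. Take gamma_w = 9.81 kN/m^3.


Using gamma_d = Gs * gamma_w / (1 + e)
gamma_d = 2.63 * 9.81 / (1 + 0.74)
gamma_d = 2.63 * 9.81 / 1.74
gamma_d = 14.828 kN/m^3


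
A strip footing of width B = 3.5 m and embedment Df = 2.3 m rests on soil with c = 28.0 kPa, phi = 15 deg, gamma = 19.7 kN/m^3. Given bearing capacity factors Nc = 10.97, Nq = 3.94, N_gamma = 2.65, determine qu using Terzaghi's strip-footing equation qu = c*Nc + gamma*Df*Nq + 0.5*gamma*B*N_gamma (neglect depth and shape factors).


Compute qu = c*Nc + gamma*Df*Nq + 0.5*gamma*B*N_gamma
Term 1: 28.0 * 10.97 = 307.16
Term 2: 19.7 * 2.3 * 3.94 = 178.5214
Term 3: 0.5 * 19.7 * 3.5 * 2.65 = 91.35875
qu = 307.16 + 178.5214 + 91.35875
qu = 577.04 kPa


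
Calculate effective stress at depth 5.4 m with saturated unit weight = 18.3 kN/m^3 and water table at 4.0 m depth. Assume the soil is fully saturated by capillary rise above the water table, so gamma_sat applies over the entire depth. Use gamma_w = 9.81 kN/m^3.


Total stress = gamma_sat * depth
sigma = 18.3 * 5.4 = 98.82 kPa
Pore water pressure u = gamma_w * (depth - d_wt)
u = 9.81 * (5.4 - 4.0) = 13.734 kPa
Effective stress = sigma - u
sigma' = 98.82 - 13.734 = 85.09 kPa


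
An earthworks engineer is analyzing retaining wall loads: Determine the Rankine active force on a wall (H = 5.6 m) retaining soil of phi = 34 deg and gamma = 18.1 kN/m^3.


Result: 80.24 kN/m

Derivation:
Compute active earth pressure coefficient:
Ka = tan^2(45 - phi/2) = tan^2(28.0) = 0.282715
Compute active force:
Pa = 0.5 * Ka * gamma * H^2
Pa = 0.5 * 0.282715 * 18.1 * 5.6^2
Pa = 80.24 kN/m


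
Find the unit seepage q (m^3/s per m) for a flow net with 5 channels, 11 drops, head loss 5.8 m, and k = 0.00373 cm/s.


Convert k to m/s for unit consistency with H:
k = 0.00373 cm/s = 0.00373 / 100 m/s = 3.73e-05 m/s
Using q = k * H * Nf / Nd
Nf / Nd = 5 / 11 = 0.4545
q = 3.73e-05 * 5.8 * 0.4545
q = 9.834e-05 m^3/s per m


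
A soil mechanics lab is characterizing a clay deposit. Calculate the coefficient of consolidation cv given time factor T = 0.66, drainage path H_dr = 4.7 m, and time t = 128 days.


Result: 0.1139 m^2/day

Derivation:
Using cv = T * H_dr^2 / t
H_dr^2 = 4.7^2 = 22.09
cv = 0.66 * 22.09 / 128
cv = 0.1139 m^2/day


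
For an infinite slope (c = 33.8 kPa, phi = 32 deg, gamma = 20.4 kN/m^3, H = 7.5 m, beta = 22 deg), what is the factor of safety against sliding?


Using Fs = c / (gamma*H*sin(beta)*cos(beta)) + tan(phi)/tan(beta)
Cohesion contribution = 33.8 / (20.4*7.5*sin(22)*cos(22))
Cohesion contribution = 0.636039
Friction contribution = tan(32)/tan(22) = 1.54661
Fs = 0.636039 + 1.54661
Fs = 2.183


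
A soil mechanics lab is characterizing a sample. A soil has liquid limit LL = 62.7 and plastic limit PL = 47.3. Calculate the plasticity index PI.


Using PI = LL - PL
PI = 62.7 - 47.3
PI = 15.4


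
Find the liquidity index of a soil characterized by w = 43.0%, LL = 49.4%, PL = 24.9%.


First compute the plasticity index:
PI = LL - PL = 49.4 - 24.9 = 24.5
Then compute the liquidity index:
LI = (w - PL) / PI
LI = (43.0 - 24.9) / 24.5
LI = 0.739


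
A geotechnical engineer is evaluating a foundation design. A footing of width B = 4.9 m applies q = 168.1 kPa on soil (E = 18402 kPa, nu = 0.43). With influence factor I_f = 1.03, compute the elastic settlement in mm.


Using Se = q * B * (1 - nu^2) * I_f / E
1 - nu^2 = 1 - 0.43^2 = 0.8151
Se = 168.1 * 4.9 * 0.8151 * 1.03 / 18402
Se = 0.037579 m
Convert to mm: Se = 0.037579 * 1000 = 37.579 mm


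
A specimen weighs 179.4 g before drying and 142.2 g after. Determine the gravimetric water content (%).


Using w = (m_wet - m_dry) / m_dry * 100
m_wet - m_dry = 179.4 - 142.2 = 37.2 g
w = 37.2 / 142.2 * 100
w = 26.16 %


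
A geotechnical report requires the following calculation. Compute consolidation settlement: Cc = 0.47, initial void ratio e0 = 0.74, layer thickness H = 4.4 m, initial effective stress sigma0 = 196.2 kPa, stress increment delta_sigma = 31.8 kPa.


Using Sc = Cc * H / (1 + e0) * log10((sigma0 + delta_sigma) / sigma0)
Stress ratio = (196.2 + 31.8) / 196.2 = 1.16208
log10(1.16208) = 0.0652358
Cc * H / (1 + e0) = 0.47 * 4.4 / (1 + 0.74) = 1.18851
Sc = 1.18851 * 0.0652358
Sc = 0.0775 m


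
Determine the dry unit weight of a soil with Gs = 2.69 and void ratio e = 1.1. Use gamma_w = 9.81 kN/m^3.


Using gamma_d = Gs * gamma_w / (1 + e)
gamma_d = 2.69 * 9.81 / (1 + 1.1)
gamma_d = 2.69 * 9.81 / 2.1
gamma_d = 12.566 kN/m^3


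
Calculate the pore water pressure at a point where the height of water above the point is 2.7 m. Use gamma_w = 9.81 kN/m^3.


Result: 26.49 kPa

Derivation:
Using u = gamma_w * h_w
u = 9.81 * 2.7
u = 26.49 kPa


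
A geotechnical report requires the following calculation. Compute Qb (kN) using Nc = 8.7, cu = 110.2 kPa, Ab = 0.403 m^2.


Using Qb = Nc * cu * Ab
Qb = 8.7 * 110.2 * 0.403
Qb = 386.37 kN


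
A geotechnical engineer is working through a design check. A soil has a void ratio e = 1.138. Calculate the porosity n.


Using the relation n = e / (1 + e)
n = 1.138 / (1 + 1.138)
n = 1.138 / 2.138
n = 0.5323


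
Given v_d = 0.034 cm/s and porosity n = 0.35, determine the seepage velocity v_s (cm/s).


Result: 0.09714 cm/s

Derivation:
Using v_s = v_d / n
v_s = 0.034 / 0.35
v_s = 0.09714 cm/s


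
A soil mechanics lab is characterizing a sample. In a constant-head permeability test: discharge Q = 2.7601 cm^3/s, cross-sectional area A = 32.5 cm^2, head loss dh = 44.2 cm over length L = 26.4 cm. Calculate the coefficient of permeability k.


Compute hydraulic gradient:
i = dh / L = 44.2 / 26.4 = 1.67424
Then apply Darcy's law:
k = Q / (A * i)
k = 2.7601 / (32.5 * 1.67424)
k = 2.7601 / 54.4129
k = 0.050725 cm/s


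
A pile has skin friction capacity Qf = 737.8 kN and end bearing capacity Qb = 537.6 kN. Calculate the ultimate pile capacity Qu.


Result: 1275.4 kN

Derivation:
Using Qu = Qf + Qb
Qu = 737.8 + 537.6
Qu = 1275.4 kN


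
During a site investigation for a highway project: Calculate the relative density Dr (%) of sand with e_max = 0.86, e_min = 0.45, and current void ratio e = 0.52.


Using Dr = (e_max - e) / (e_max - e_min) * 100
e_max - e = 0.86 - 0.52 = 0.34
e_max - e_min = 0.86 - 0.45 = 0.41
Dr = 0.34 / 0.41 * 100
Dr = 82.93 %


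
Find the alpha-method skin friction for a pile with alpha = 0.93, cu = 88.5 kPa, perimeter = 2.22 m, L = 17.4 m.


Result: 3179.28 kN

Derivation:
Using Qs = alpha * cu * perimeter * L
Qs = 0.93 * 88.5 * 2.22 * 17.4
Qs = 3179.28 kN


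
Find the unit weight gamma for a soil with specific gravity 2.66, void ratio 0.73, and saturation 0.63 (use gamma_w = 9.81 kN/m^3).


Using gamma = gamma_w * (Gs + S*e) / (1 + e)
Numerator: Gs + S*e = 2.66 + 0.63*0.73 = 3.1199
Denominator: 1 + e = 1 + 0.73 = 1.73
gamma = 9.81 * 3.1199 / 1.73
gamma = 17.691 kN/m^3


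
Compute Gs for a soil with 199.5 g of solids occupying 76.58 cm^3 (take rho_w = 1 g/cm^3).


Using Gs = m_s / (V_s * rho_w)
Since rho_w = 1 g/cm^3:
Gs = 199.5 / 76.58
Gs = 2.605


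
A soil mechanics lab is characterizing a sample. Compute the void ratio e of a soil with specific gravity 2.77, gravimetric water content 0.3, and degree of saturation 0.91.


Result: 0.9132

Derivation:
Using the relation e = Gs * w / S
e = 2.77 * 0.3 / 0.91
e = 0.9132


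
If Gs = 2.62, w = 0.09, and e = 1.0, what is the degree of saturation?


Result: 0.2358

Derivation:
Using S = Gs * w / e
S = 2.62 * 0.09 / 1.0
S = 0.2358


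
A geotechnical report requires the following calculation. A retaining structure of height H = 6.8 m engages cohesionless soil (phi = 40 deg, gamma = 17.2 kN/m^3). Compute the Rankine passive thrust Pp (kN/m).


Result: 1828.82 kN/m

Derivation:
Compute passive earth pressure coefficient:
Kp = tan^2(45 + phi/2) = tan^2(65.0) = 4.59891
Compute passive force:
Pp = 0.5 * Kp * gamma * H^2
Pp = 0.5 * 4.59891 * 17.2 * 6.8^2
Pp = 1828.82 kN/m


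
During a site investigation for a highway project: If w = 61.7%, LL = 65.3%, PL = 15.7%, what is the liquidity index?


Result: 0.927

Derivation:
First compute the plasticity index:
PI = LL - PL = 65.3 - 15.7 = 49.6
Then compute the liquidity index:
LI = (w - PL) / PI
LI = (61.7 - 15.7) / 49.6
LI = 0.927


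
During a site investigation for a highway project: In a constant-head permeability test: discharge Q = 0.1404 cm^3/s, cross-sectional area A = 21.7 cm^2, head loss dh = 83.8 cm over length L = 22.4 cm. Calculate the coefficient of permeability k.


Compute hydraulic gradient:
i = dh / L = 83.8 / 22.4 = 3.74107
Then apply Darcy's law:
k = Q / (A * i)
k = 0.1404 / (21.7 * 3.74107)
k = 0.1404 / 81.1813
k = 0.001729 cm/s


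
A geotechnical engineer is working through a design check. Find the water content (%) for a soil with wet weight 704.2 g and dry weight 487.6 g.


Using w = (m_wet - m_dry) / m_dry * 100
m_wet - m_dry = 704.2 - 487.6 = 216.6 g
w = 216.6 / 487.6 * 100
w = 44.42 %


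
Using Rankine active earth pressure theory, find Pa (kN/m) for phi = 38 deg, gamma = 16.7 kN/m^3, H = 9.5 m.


Compute active earth pressure coefficient:
Ka = tan^2(45 - phi/2) = tan^2(26.0) = 0.237883
Compute active force:
Pa = 0.5 * Ka * gamma * H^2
Pa = 0.5 * 0.237883 * 16.7 * 9.5^2
Pa = 179.27 kN/m


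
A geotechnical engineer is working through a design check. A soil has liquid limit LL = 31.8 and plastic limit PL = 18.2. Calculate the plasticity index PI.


Result: 13.6

Derivation:
Using PI = LL - PL
PI = 31.8 - 18.2
PI = 13.6


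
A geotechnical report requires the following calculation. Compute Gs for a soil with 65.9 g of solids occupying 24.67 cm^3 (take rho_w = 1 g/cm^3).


Using Gs = m_s / (V_s * rho_w)
Since rho_w = 1 g/cm^3:
Gs = 65.9 / 24.67
Gs = 2.671


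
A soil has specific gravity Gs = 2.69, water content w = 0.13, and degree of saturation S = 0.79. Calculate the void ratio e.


Using the relation e = Gs * w / S
e = 2.69 * 0.13 / 0.79
e = 0.4427


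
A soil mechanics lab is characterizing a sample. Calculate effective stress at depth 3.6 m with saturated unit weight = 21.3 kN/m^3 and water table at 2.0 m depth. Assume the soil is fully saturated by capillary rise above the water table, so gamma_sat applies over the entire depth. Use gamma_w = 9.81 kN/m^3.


Total stress = gamma_sat * depth
sigma = 21.3 * 3.6 = 76.68 kPa
Pore water pressure u = gamma_w * (depth - d_wt)
u = 9.81 * (3.6 - 2.0) = 15.696 kPa
Effective stress = sigma - u
sigma' = 76.68 - 15.696 = 60.98 kPa


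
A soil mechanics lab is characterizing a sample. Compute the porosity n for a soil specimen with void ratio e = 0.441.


Using the relation n = e / (1 + e)
n = 0.441 / (1 + 0.441)
n = 0.441 / 1.441
n = 0.306


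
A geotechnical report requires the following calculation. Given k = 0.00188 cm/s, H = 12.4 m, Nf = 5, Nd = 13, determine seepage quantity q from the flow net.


Result: 8.966e-05 m^3/s per m

Derivation:
Convert k to m/s for unit consistency with H:
k = 0.00188 cm/s = 0.00188 / 100 m/s = 1.88e-05 m/s
Using q = k * H * Nf / Nd
Nf / Nd = 5 / 13 = 0.3846
q = 1.88e-05 * 12.4 * 0.3846
q = 8.966e-05 m^3/s per m


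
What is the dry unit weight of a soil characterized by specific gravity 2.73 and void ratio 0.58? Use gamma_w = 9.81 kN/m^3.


Result: 16.95 kN/m^3

Derivation:
Using gamma_d = Gs * gamma_w / (1 + e)
gamma_d = 2.73 * 9.81 / (1 + 0.58)
gamma_d = 2.73 * 9.81 / 1.58
gamma_d = 16.95 kN/m^3


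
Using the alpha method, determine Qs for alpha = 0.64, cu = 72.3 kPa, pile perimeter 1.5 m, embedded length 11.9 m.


Using Qs = alpha * cu * perimeter * L
Qs = 0.64 * 72.3 * 1.5 * 11.9
Qs = 825.96 kN


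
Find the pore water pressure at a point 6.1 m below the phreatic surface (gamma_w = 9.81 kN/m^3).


Using u = gamma_w * h_w
u = 9.81 * 6.1
u = 59.84 kPa


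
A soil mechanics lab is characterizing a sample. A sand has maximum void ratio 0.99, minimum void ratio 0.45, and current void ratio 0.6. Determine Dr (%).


Result: 72.22 %

Derivation:
Using Dr = (e_max - e) / (e_max - e_min) * 100
e_max - e = 0.99 - 0.6 = 0.39
e_max - e_min = 0.99 - 0.45 = 0.54
Dr = 0.39 / 0.54 * 100
Dr = 72.22 %


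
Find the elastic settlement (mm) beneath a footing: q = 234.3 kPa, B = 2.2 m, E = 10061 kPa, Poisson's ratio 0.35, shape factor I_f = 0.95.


Result: 42.71 mm

Derivation:
Using Se = q * B * (1 - nu^2) * I_f / E
1 - nu^2 = 1 - 0.35^2 = 0.8775
Se = 234.3 * 2.2 * 0.8775 * 0.95 / 10061
Se = 0.042710 m
Convert to mm: Se = 0.042710 * 1000 = 42.71 mm


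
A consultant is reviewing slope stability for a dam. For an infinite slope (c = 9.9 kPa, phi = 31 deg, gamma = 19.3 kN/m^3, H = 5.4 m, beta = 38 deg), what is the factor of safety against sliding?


Using Fs = c / (gamma*H*sin(beta)*cos(beta)) + tan(phi)/tan(beta)
Cohesion contribution = 9.9 / (19.3*5.4*sin(38)*cos(38))
Cohesion contribution = 0.195799
Friction contribution = tan(31)/tan(38) = 0.769067
Fs = 0.195799 + 0.769067
Fs = 0.965


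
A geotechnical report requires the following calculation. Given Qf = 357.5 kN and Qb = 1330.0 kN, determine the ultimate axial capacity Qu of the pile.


Result: 1687.5 kN

Derivation:
Using Qu = Qf + Qb
Qu = 357.5 + 1330.0
Qu = 1687.5 kN


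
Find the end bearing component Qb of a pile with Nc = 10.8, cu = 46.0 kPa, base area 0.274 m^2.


Using Qb = Nc * cu * Ab
Qb = 10.8 * 46.0 * 0.274
Qb = 136.12 kN


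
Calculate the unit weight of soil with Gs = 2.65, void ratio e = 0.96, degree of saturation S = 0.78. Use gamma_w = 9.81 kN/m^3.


Using gamma = gamma_w * (Gs + S*e) / (1 + e)
Numerator: Gs + S*e = 2.65 + 0.78*0.96 = 3.3988
Denominator: 1 + e = 1 + 0.96 = 1.96
gamma = 9.81 * 3.3988 / 1.96
gamma = 17.011 kN/m^3


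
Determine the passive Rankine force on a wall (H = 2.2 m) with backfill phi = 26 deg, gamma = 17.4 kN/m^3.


Compute passive earth pressure coefficient:
Kp = tan^2(45 + phi/2) = tan^2(58.0) = 2.561071
Compute passive force:
Pp = 0.5 * Kp * gamma * H^2
Pp = 0.5 * 2.561071 * 17.4 * 2.2^2
Pp = 107.84 kN/m


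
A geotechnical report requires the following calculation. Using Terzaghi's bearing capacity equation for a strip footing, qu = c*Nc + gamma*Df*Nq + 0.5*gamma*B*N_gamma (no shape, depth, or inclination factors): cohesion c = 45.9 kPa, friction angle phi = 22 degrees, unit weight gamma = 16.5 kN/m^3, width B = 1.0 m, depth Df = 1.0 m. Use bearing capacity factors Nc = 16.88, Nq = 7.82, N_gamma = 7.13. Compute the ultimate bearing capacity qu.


Compute qu = c*Nc + gamma*Df*Nq + 0.5*gamma*B*N_gamma
Term 1: 45.9 * 16.88 = 774.792
Term 2: 16.5 * 1.0 * 7.82 = 129.03
Term 3: 0.5 * 16.5 * 1.0 * 7.13 = 58.8225
qu = 774.792 + 129.03 + 58.8225
qu = 962.64 kPa


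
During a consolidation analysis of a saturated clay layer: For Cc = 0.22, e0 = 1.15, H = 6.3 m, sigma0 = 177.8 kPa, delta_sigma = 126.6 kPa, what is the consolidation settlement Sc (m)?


Using Sc = Cc * H / (1 + e0) * log10((sigma0 + delta_sigma) / sigma0)
Stress ratio = (177.8 + 126.6) / 177.8 = 1.71204
log10(1.71204) = 0.233513
Cc * H / (1 + e0) = 0.22 * 6.3 / (1 + 1.15) = 0.644651
Sc = 0.644651 * 0.233513
Sc = 0.1505 m


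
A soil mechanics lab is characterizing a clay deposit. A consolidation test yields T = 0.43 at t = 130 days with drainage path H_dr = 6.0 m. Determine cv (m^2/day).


Result: 0.11908 m^2/day

Derivation:
Using cv = T * H_dr^2 / t
H_dr^2 = 6.0^2 = 36.0
cv = 0.43 * 36.0 / 130
cv = 0.11908 m^2/day


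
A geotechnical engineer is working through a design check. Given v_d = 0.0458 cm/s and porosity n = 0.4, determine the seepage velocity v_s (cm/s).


Using v_s = v_d / n
v_s = 0.0458 / 0.4
v_s = 0.1145 cm/s


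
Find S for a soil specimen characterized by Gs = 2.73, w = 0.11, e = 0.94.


Using S = Gs * w / e
S = 2.73 * 0.11 / 0.94
S = 0.3195


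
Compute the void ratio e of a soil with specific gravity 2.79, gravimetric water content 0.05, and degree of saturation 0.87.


Using the relation e = Gs * w / S
e = 2.79 * 0.05 / 0.87
e = 0.1603


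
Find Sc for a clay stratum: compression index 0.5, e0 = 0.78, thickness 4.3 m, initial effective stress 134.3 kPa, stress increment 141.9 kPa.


Using Sc = Cc * H / (1 + e0) * log10((sigma0 + delta_sigma) / sigma0)
Stress ratio = (134.3 + 141.9) / 134.3 = 2.05659
log10(2.05659) = 0.313148
Cc * H / (1 + e0) = 0.5 * 4.3 / (1 + 0.78) = 1.20787
Sc = 1.20787 * 0.313148
Sc = 0.3782 m


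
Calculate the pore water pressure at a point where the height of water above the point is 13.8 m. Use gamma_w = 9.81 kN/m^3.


Using u = gamma_w * h_w
u = 9.81 * 13.8
u = 135.38 kPa


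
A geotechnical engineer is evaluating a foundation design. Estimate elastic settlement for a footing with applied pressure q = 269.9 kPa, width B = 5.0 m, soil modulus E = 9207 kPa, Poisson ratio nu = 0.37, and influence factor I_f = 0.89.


Result: 112.592 mm

Derivation:
Using Se = q * B * (1 - nu^2) * I_f / E
1 - nu^2 = 1 - 0.37^2 = 0.8631
Se = 269.9 * 5.0 * 0.8631 * 0.89 / 9207
Se = 0.112592 m
Convert to mm: Se = 0.112592 * 1000 = 112.592 mm


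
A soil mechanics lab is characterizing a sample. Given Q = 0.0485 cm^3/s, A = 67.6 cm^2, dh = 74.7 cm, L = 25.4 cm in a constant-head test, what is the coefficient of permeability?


Result: 0.000244 cm/s

Derivation:
Compute hydraulic gradient:
i = dh / L = 74.7 / 25.4 = 2.94094
Then apply Darcy's law:
k = Q / (A * i)
k = 0.0485 / (67.6 * 2.94094)
k = 0.0485 / 198.808
k = 0.000244 cm/s


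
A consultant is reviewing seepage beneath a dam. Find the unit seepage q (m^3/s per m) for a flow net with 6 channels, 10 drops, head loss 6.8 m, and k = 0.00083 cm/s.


Result: 3.386e-05 m^3/s per m

Derivation:
Convert k to m/s for unit consistency with H:
k = 0.00083 cm/s = 0.00083 / 100 m/s = 8.3e-06 m/s
Using q = k * H * Nf / Nd
Nf / Nd = 6 / 10 = 0.6
q = 8.3e-06 * 6.8 * 0.6
q = 3.386e-05 m^3/s per m


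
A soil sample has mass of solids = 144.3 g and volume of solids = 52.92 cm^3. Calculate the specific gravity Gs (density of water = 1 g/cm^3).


Using Gs = m_s / (V_s * rho_w)
Since rho_w = 1 g/cm^3:
Gs = 144.3 / 52.92
Gs = 2.727


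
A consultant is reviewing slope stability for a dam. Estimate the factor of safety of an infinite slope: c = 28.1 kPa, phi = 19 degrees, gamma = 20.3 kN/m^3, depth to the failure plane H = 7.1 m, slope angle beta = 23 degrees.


Using Fs = c / (gamma*H*sin(beta)*cos(beta)) + tan(phi)/tan(beta)
Cohesion contribution = 28.1 / (20.3*7.1*sin(23)*cos(23))
Cohesion contribution = 0.542061
Friction contribution = tan(19)/tan(23) = 0.811185
Fs = 0.542061 + 0.811185
Fs = 1.353


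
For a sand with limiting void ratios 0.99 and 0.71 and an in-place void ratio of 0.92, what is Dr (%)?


Result: 25.0 %

Derivation:
Using Dr = (e_max - e) / (e_max - e_min) * 100
e_max - e = 0.99 - 0.92 = 0.07
e_max - e_min = 0.99 - 0.71 = 0.28
Dr = 0.07 / 0.28 * 100
Dr = 25.0 %


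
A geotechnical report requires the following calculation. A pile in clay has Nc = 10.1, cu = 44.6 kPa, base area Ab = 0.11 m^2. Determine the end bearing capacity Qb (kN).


Using Qb = Nc * cu * Ab
Qb = 10.1 * 44.6 * 0.11
Qb = 49.55 kN


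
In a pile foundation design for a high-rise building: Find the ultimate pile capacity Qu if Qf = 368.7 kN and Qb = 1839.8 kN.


Result: 2208.5 kN

Derivation:
Using Qu = Qf + Qb
Qu = 368.7 + 1839.8
Qu = 2208.5 kN


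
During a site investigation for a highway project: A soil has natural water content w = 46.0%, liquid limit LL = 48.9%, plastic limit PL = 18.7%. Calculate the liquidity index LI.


First compute the plasticity index:
PI = LL - PL = 48.9 - 18.7 = 30.2
Then compute the liquidity index:
LI = (w - PL) / PI
LI = (46.0 - 18.7) / 30.2
LI = 0.904


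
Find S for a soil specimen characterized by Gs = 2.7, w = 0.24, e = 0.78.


Using S = Gs * w / e
S = 2.7 * 0.24 / 0.78
S = 0.8308


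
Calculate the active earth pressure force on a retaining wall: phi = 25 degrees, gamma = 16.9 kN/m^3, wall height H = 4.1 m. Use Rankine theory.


Compute active earth pressure coefficient:
Ka = tan^2(45 - phi/2) = tan^2(32.5) = 0.405859
Compute active force:
Pa = 0.5 * Ka * gamma * H^2
Pa = 0.5 * 0.405859 * 16.9 * 4.1^2
Pa = 57.65 kN/m


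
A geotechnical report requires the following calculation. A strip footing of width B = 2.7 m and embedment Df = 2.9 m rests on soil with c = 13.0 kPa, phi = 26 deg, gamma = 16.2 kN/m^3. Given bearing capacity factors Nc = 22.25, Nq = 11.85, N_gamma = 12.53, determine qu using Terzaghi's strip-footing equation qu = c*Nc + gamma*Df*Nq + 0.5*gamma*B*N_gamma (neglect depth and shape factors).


Compute qu = c*Nc + gamma*Df*Nq + 0.5*gamma*B*N_gamma
Term 1: 13.0 * 22.25 = 289.25
Term 2: 16.2 * 2.9 * 11.85 = 556.713
Term 3: 0.5 * 16.2 * 2.7 * 12.53 = 274.0311
qu = 289.25 + 556.713 + 274.0311
qu = 1119.99 kPa


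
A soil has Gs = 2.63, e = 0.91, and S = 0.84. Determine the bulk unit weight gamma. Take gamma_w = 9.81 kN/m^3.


Using gamma = gamma_w * (Gs + S*e) / (1 + e)
Numerator: Gs + S*e = 2.63 + 0.84*0.91 = 3.3944
Denominator: 1 + e = 1 + 0.91 = 1.91
gamma = 9.81 * 3.3944 / 1.91
gamma = 17.434 kN/m^3


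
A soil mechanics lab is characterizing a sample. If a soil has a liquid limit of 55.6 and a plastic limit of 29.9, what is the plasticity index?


Using PI = LL - PL
PI = 55.6 - 29.9
PI = 25.7


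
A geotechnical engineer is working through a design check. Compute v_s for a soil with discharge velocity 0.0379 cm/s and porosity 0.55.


Using v_s = v_d / n
v_s = 0.0379 / 0.55
v_s = 0.06891 cm/s


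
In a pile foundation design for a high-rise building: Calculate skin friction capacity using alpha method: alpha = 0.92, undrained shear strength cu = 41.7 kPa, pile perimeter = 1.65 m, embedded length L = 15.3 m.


Result: 968.5 kN

Derivation:
Using Qs = alpha * cu * perimeter * L
Qs = 0.92 * 41.7 * 1.65 * 15.3
Qs = 968.5 kN


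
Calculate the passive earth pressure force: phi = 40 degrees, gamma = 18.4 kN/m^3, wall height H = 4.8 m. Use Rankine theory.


Compute passive earth pressure coefficient:
Kp = tan^2(45 + phi/2) = tan^2(65.0) = 4.59891
Compute passive force:
Pp = 0.5 * Kp * gamma * H^2
Pp = 0.5 * 4.59891 * 18.4 * 4.8^2
Pp = 974.82 kN/m


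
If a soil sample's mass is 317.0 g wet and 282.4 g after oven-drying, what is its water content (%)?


Using w = (m_wet - m_dry) / m_dry * 100
m_wet - m_dry = 317.0 - 282.4 = 34.6 g
w = 34.6 / 282.4 * 100
w = 12.25 %


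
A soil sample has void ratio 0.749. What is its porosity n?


Using the relation n = e / (1 + e)
n = 0.749 / (1 + 0.749)
n = 0.749 / 1.749
n = 0.4282


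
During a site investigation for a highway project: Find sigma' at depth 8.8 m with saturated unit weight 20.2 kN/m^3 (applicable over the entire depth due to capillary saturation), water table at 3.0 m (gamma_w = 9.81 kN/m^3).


Total stress = gamma_sat * depth
sigma = 20.2 * 8.8 = 177.76 kPa
Pore water pressure u = gamma_w * (depth - d_wt)
u = 9.81 * (8.8 - 3.0) = 56.898 kPa
Effective stress = sigma - u
sigma' = 177.76 - 56.898 = 120.86 kPa


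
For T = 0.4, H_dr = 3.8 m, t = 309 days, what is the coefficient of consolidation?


Using cv = T * H_dr^2 / t
H_dr^2 = 3.8^2 = 14.44
cv = 0.4 * 14.44 / 309
cv = 0.01869 m^2/day


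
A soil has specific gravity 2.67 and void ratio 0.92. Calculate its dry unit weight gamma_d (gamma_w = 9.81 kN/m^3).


Result: 13.642 kN/m^3

Derivation:
Using gamma_d = Gs * gamma_w / (1 + e)
gamma_d = 2.67 * 9.81 / (1 + 0.92)
gamma_d = 2.67 * 9.81 / 1.92
gamma_d = 13.642 kN/m^3


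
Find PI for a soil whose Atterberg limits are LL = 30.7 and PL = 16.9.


Result: 13.8

Derivation:
Using PI = LL - PL
PI = 30.7 - 16.9
PI = 13.8


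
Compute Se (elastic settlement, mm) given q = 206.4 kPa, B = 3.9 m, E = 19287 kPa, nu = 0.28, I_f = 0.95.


Result: 36.541 mm

Derivation:
Using Se = q * B * (1 - nu^2) * I_f / E
1 - nu^2 = 1 - 0.28^2 = 0.9216
Se = 206.4 * 3.9 * 0.9216 * 0.95 / 19287
Se = 0.036541 m
Convert to mm: Se = 0.036541 * 1000 = 36.541 mm


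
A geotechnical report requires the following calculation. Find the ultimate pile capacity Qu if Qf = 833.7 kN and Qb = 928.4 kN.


Result: 1762.1 kN

Derivation:
Using Qu = Qf + Qb
Qu = 833.7 + 928.4
Qu = 1762.1 kN


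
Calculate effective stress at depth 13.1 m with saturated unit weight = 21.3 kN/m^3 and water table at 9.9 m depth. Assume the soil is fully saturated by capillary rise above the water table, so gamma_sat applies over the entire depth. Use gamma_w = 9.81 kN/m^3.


Result: 247.64 kPa

Derivation:
Total stress = gamma_sat * depth
sigma = 21.3 * 13.1 = 279.03 kPa
Pore water pressure u = gamma_w * (depth - d_wt)
u = 9.81 * (13.1 - 9.9) = 31.392 kPa
Effective stress = sigma - u
sigma' = 279.03 - 31.392 = 247.64 kPa


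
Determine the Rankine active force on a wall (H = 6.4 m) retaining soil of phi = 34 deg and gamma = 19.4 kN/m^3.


Compute active earth pressure coefficient:
Ka = tan^2(45 - phi/2) = tan^2(28.0) = 0.282715
Compute active force:
Pa = 0.5 * Ka * gamma * H^2
Pa = 0.5 * 0.282715 * 19.4 * 6.4^2
Pa = 112.33 kN/m


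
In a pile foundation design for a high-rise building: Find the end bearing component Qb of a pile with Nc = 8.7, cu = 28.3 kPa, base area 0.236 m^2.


Using Qb = Nc * cu * Ab
Qb = 8.7 * 28.3 * 0.236
Qb = 58.11 kN


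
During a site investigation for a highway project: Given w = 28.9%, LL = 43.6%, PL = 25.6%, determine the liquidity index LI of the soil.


First compute the plasticity index:
PI = LL - PL = 43.6 - 25.6 = 18.0
Then compute the liquidity index:
LI = (w - PL) / PI
LI = (28.9 - 25.6) / 18.0
LI = 0.183


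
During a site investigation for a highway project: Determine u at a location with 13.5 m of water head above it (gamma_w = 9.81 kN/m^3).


Using u = gamma_w * h_w
u = 9.81 * 13.5
u = 132.44 kPa


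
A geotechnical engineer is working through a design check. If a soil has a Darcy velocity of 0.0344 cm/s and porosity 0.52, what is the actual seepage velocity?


Result: 0.06615 cm/s

Derivation:
Using v_s = v_d / n
v_s = 0.0344 / 0.52
v_s = 0.06615 cm/s


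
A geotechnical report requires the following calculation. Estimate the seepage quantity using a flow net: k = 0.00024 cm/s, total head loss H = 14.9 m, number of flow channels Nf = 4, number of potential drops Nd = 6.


Convert k to m/s for unit consistency with H:
k = 0.00024 cm/s = 0.00024 / 100 m/s = 2.4e-06 m/s
Using q = k * H * Nf / Nd
Nf / Nd = 4 / 6 = 0.6667
q = 2.4e-06 * 14.9 * 0.6667
q = 2.384e-05 m^3/s per m


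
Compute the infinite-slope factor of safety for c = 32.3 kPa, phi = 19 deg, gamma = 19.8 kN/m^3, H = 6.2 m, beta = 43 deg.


Result: 0.897

Derivation:
Using Fs = c / (gamma*H*sin(beta)*cos(beta)) + tan(phi)/tan(beta)
Cohesion contribution = 32.3 / (19.8*6.2*sin(43)*cos(43))
Cohesion contribution = 0.527515
Friction contribution = tan(19)/tan(43) = 0.369246
Fs = 0.527515 + 0.369246
Fs = 0.897


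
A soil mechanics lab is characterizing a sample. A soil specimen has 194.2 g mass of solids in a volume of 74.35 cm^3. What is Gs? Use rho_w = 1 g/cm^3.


Result: 2.612

Derivation:
Using Gs = m_s / (V_s * rho_w)
Since rho_w = 1 g/cm^3:
Gs = 194.2 / 74.35
Gs = 2.612


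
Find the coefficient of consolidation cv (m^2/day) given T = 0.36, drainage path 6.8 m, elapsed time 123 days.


Using cv = T * H_dr^2 / t
H_dr^2 = 6.8^2 = 46.24
cv = 0.36 * 46.24 / 123
cv = 0.13534 m^2/day


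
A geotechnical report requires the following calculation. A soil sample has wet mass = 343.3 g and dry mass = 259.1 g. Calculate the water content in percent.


Using w = (m_wet - m_dry) / m_dry * 100
m_wet - m_dry = 343.3 - 259.1 = 84.2 g
w = 84.2 / 259.1 * 100
w = 32.5 %


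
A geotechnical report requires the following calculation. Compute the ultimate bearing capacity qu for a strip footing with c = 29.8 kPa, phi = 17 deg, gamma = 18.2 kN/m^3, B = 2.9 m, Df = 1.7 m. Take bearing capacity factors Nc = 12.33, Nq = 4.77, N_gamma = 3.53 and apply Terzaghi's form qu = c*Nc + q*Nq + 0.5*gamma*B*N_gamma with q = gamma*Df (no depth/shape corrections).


Compute qu = c*Nc + gamma*Df*Nq + 0.5*gamma*B*N_gamma
Term 1: 29.8 * 12.33 = 367.434
Term 2: 18.2 * 1.7 * 4.77 = 147.5838
Term 3: 0.5 * 18.2 * 2.9 * 3.53 = 93.1567
qu = 367.434 + 147.5838 + 93.1567
qu = 608.17 kPa


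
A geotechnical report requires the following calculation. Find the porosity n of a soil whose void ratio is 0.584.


Result: 0.3687

Derivation:
Using the relation n = e / (1 + e)
n = 0.584 / (1 + 0.584)
n = 0.584 / 1.584
n = 0.3687


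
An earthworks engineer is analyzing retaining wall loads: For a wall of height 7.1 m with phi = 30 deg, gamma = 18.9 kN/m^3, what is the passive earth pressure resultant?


Compute passive earth pressure coefficient:
Kp = tan^2(45 + phi/2) = tan^2(60.0) = 3
Compute passive force:
Pp = 0.5 * Kp * gamma * H^2
Pp = 0.5 * 3 * 18.9 * 7.1^2
Pp = 1429.12 kN/m


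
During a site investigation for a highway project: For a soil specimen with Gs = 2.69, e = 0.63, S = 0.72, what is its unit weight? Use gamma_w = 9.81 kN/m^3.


Using gamma = gamma_w * (Gs + S*e) / (1 + e)
Numerator: Gs + S*e = 2.69 + 0.72*0.63 = 3.1436
Denominator: 1 + e = 1 + 0.63 = 1.63
gamma = 9.81 * 3.1436 / 1.63
gamma = 18.919 kN/m^3


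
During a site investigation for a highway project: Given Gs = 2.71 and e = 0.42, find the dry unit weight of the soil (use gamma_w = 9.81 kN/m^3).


Using gamma_d = Gs * gamma_w / (1 + e)
gamma_d = 2.71 * 9.81 / (1 + 0.42)
gamma_d = 2.71 * 9.81 / 1.42
gamma_d = 18.722 kN/m^3


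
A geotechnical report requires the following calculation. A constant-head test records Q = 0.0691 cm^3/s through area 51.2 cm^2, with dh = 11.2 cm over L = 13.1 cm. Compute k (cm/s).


Result: 0.001579 cm/s

Derivation:
Compute hydraulic gradient:
i = dh / L = 11.2 / 13.1 = 0.854962
Then apply Darcy's law:
k = Q / (A * i)
k = 0.0691 / (51.2 * 0.854962)
k = 0.0691 / 43.774
k = 0.001579 cm/s


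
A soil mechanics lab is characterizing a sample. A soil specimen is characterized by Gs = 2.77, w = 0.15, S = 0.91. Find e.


Result: 0.4566

Derivation:
Using the relation e = Gs * w / S
e = 2.77 * 0.15 / 0.91
e = 0.4566


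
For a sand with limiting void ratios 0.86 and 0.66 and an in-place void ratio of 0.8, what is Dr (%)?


Using Dr = (e_max - e) / (e_max - e_min) * 100
e_max - e = 0.86 - 0.8 = 0.06
e_max - e_min = 0.86 - 0.66 = 0.2
Dr = 0.06 / 0.2 * 100
Dr = 30.0 %


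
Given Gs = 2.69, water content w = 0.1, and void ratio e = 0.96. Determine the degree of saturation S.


Using S = Gs * w / e
S = 2.69 * 0.1 / 0.96
S = 0.2802


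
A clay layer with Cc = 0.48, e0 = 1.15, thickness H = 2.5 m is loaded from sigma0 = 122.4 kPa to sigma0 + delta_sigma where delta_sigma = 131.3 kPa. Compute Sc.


Using Sc = Cc * H / (1 + e0) * log10((sigma0 + delta_sigma) / sigma0)
Stress ratio = (122.4 + 131.3) / 122.4 = 2.07271
log10(2.07271) = 0.316539
Cc * H / (1 + e0) = 0.48 * 2.5 / (1 + 1.15) = 0.55814
Sc = 0.55814 * 0.316539
Sc = 0.1767 m


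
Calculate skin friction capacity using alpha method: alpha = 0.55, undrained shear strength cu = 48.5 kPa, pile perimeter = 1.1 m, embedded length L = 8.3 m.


Using Qs = alpha * cu * perimeter * L
Qs = 0.55 * 48.5 * 1.1 * 8.3
Qs = 243.54 kN


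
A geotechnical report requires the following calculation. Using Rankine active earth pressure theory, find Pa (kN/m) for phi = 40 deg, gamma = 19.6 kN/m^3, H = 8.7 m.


Compute active earth pressure coefficient:
Ka = tan^2(45 - phi/2) = tan^2(25.0) = 0.217443
Compute active force:
Pa = 0.5 * Ka * gamma * H^2
Pa = 0.5 * 0.217443 * 19.6 * 8.7^2
Pa = 161.29 kN/m
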